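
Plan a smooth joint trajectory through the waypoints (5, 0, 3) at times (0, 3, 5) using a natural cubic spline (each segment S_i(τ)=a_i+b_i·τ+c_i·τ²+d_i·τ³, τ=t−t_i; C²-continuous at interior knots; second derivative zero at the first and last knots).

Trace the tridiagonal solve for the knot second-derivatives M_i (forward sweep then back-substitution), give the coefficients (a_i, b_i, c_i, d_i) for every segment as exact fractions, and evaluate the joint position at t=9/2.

Δ: Δ0=-5/3, Δ1=3/2
row 1: diag=10, rhs=19; c'=1/5, d'=19/10
back: M1=19/10
M: M0=0, M1=19/10, M2=0
seg 0: a=5, c=M0/2=0, d=(M1−M0)/(6·3)=19/180, b=Δ0−h0·(2M0+M1)/6=-157/60
seg 1: a=0, c=M1/2=19/20, d=(M2−M1)/(6·2)=-19/120, b=Δ1−h1·(2M1+M2)/6=7/30
t_q=9/2 → seg 1, τ=3/2; S=0+7/30·τ+19/20·τ²+-19/120·τ³=125/64

  seg 0: a=5 b=-157/60 c=0 d=19/180
  seg 1: a=0 b=7/30 c=19/20 d=-19/120
S(9/2) = 125/64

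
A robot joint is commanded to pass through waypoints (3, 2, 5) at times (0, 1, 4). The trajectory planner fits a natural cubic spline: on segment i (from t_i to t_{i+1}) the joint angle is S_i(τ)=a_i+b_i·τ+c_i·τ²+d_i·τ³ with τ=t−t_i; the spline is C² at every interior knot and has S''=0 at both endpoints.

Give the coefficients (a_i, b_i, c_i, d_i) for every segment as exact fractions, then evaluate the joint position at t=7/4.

  seg 0: a=3 b=-5/4 c=0 d=1/4
  seg 1: a=2 b=-1/2 c=3/4 d=-1/12
S(7/4) = 515/256

Δ: Δ0=-1, Δ1=1
row 1: diag=8, rhs=12; c'=3/8, d'=3/2
back: M1=3/2
M: M0=0, M1=3/2, M2=0
seg 0: a=3, c=M0/2=0, d=(M1−M0)/(6·1)=1/4, b=Δ0−h0·(2M0+M1)/6=-5/4
seg 1: a=2, c=M1/2=3/4, d=(M2−M1)/(6·3)=-1/12, b=Δ1−h1·(2M1+M2)/6=-1/2
t_q=7/4 → seg 1, τ=3/4; S=2+-1/2·τ+3/4·τ²+-1/12·τ³=515/256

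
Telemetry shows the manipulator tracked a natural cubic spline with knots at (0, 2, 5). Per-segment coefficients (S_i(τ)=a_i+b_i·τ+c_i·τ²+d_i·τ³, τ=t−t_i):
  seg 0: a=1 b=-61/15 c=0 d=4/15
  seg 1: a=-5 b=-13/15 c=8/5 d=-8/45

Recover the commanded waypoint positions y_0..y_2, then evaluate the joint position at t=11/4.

y_0 = S_0(0) = a_0 = 1
y_1 = S_1(0) = a_1 = -5
y_2 = S_1(3) = 2
t_q=11/4 is in segment 1 (τ=3/4); S_1(τ)=-193/40

y_0=1 y_1=-5 y_2=2
S(11/4) = -193/40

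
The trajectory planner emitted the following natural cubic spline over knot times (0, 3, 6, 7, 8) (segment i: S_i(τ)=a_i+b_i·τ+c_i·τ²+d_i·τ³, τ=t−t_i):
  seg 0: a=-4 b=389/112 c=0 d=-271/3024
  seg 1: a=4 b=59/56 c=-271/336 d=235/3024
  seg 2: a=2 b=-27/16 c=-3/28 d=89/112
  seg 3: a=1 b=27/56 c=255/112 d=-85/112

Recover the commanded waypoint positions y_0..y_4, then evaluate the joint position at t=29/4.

y_0 = S_0(0) = a_0 = -4
y_1 = S_1(0) = a_1 = 4
y_2 = S_2(0) = a_2 = 2
y_3 = S_3(0) = a_3 = 1
y_4 = S_3(1) = 3
t_q=29/4 is in segment 3 (τ=1/4); S_3(τ)=1281/1024

y_0=-4 y_1=4 y_2=2 y_3=1 y_4=3
S(29/4) = 1281/1024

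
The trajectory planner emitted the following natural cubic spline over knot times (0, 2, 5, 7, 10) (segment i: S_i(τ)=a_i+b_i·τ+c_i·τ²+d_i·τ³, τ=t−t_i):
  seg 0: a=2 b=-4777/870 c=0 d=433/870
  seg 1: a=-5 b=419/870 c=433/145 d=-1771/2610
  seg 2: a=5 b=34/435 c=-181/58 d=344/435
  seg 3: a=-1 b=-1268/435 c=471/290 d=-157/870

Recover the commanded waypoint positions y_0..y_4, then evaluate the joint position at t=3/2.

y_0=2 y_1=-5 y_2=5 y_3=-1 y_4=0
S(3/2) = -10571/2320

y_0 = S_0(0) = a_0 = 2
y_1 = S_1(0) = a_1 = -5
y_2 = S_2(0) = a_2 = 5
y_3 = S_3(0) = a_3 = -1
y_4 = S_3(3) = 0
t_q=3/2 is in segment 0 (τ=3/2); S_0(τ)=-10571/2320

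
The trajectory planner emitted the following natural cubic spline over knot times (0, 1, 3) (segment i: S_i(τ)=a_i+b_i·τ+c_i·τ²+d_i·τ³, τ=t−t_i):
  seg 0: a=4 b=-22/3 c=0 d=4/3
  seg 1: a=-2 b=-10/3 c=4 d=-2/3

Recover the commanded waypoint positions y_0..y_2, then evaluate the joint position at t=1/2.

y_0=4 y_1=-2 y_2=2
S(1/2) = 1/2

y_0 = S_0(0) = a_0 = 4
y_1 = S_1(0) = a_1 = -2
y_2 = S_1(2) = 2
t_q=1/2 is in segment 0 (τ=1/2); S_0(τ)=1/2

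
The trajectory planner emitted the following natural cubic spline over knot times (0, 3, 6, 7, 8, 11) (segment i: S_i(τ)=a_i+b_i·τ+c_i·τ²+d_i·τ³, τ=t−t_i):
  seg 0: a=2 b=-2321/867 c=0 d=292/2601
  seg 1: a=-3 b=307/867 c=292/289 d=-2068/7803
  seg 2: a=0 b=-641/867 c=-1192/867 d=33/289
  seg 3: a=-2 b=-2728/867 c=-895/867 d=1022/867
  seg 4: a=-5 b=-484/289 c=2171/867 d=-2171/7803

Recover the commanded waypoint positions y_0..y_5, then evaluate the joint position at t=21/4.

y_0 = S_0(0) = a_0 = 2
y_1 = S_1(0) = a_1 = -3
y_2 = S_2(0) = a_2 = 0
y_3 = S_3(0) = a_3 = -2
y_4 = S_4(0) = a_4 = -5
y_5 = S_4(3) = 5
t_q=21/4 is in segment 1 (τ=9/4); S_1(τ)=-495/4624

y_0=2 y_1=-3 y_2=0 y_3=-2 y_4=-5 y_5=5
S(21/4) = -495/4624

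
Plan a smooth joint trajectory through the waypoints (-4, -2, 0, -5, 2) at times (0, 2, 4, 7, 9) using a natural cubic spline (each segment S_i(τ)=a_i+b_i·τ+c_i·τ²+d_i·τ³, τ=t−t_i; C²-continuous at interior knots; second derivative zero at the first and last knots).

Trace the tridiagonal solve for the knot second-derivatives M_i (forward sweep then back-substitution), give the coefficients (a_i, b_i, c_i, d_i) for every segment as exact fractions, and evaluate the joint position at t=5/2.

  seg 0: a=-4 b=779/1032 c=0 d=253/4128
  seg 1: a=-2 b=769/516 c=253/688 d=-1265/4128
  seg 2: a=0 b=-739/1032 c=-253/172 d=397/1032
  seg 3: a=-5 b=109/129 c=685/344 d=-685/2064
S(5/2) = -13223/11008

Δ: Δ0=1, Δ1=1, Δ2=-5/3, Δ3=7/2
row 1: diag=8, rhs=0; c'=1/4, d'=0
row 2: denom=10−2·1/4=19/2; d'=(-16−2·0)/(19/2)=-32/19
row 3: denom=10−3·6/19=172/19; d'=(31−3·-32/19)/(172/19)=685/172
back: M3=685/172
back: M2=-32/19−6/19·685/172=-253/86
back: M1=0−1/4·-253/86=253/344
M: M0=0, M1=253/344, M2=-253/86, M3=685/172, M4=0
seg 0: a=-4, c=M0/2=0, d=(M1−M0)/(6·2)=253/4128, b=Δ0−h0·(2M0+M1)/6=779/1032
seg 1: a=-2, c=M1/2=253/688, d=(M2−M1)/(6·2)=-1265/4128, b=Δ1−h1·(2M1+M2)/6=769/516
seg 2: a=0, c=M2/2=-253/172, d=(M3−M2)/(6·3)=397/1032, b=Δ2−h2·(2M2+M3)/6=-739/1032
seg 3: a=-5, c=M3/2=685/344, d=(M4−M3)/(6·2)=-685/2064, b=Δ3−h3·(2M3+M4)/6=109/129
t_q=5/2 → seg 1, τ=1/2; S=-2+769/516·τ+253/688·τ²+-1265/4128·τ³=-13223/11008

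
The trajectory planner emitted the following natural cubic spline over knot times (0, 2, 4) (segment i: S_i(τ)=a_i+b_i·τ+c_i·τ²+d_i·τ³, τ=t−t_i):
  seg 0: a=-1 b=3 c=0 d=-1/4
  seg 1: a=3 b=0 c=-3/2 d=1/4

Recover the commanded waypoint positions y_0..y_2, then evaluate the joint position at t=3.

y_0=-1 y_1=3 y_2=-1
S(3) = 7/4

y_0 = S_0(0) = a_0 = -1
y_1 = S_1(0) = a_1 = 3
y_2 = S_1(2) = -1
t_q=3 is in segment 1 (τ=1); S_1(τ)=7/4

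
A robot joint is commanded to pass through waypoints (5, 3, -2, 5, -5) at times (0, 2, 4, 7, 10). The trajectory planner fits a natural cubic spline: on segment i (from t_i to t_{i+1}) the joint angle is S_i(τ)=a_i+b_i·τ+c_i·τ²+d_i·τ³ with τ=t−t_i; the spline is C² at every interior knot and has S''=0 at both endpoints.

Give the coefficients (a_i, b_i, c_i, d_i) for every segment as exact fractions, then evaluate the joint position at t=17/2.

Δ: Δ0=-1, Δ1=-5/2, Δ2=7/3, Δ3=-10/3
row 1: diag=8, rhs=-9; c'=1/4, d'=-9/8
row 2: denom=10−2·1/4=19/2; d'=(29−2·-9/8)/(19/2)=125/38
row 3: denom=12−3·6/19=210/19; d'=(-34−3·125/38)/(210/19)=-1667/420
back: M3=-1667/420
back: M2=125/38−6/19·-1667/420=159/35
back: M1=-9/8−1/4·159/35=-633/280
M: M0=0, M1=-633/280, M2=159/35, M3=-1667/420, M4=0
seg 0: a=5, c=M0/2=0, d=(M1−M0)/(6·2)=-211/1120, b=Δ0−h0·(2M0+M1)/6=-69/280
seg 1: a=3, c=M1/2=-633/560, d=(M2−M1)/(6·2)=127/224, b=Δ1−h1·(2M1+M2)/6=-351/140
seg 2: a=-2, c=M2/2=159/70, d=(M3−M2)/(6·3)=-715/1512, b=Δ2−h2·(2M2+M3)/6=-9/40
seg 3: a=5, c=M3/2=-1667/840, d=(M4−M3)/(6·3)=1667/7560, b=Δ3−h3·(2M3+M4)/6=89/140
t_q=17/2 → seg 3, τ=3/2; S=5+89/140·τ+-1667/840·τ²+1667/7560·τ³=5001/2240

  seg 0: a=5 b=-69/280 c=0 d=-211/1120
  seg 1: a=3 b=-351/140 c=-633/560 d=127/224
  seg 2: a=-2 b=-9/40 c=159/70 d=-715/1512
  seg 3: a=5 b=89/140 c=-1667/840 d=1667/7560
S(17/2) = 5001/2240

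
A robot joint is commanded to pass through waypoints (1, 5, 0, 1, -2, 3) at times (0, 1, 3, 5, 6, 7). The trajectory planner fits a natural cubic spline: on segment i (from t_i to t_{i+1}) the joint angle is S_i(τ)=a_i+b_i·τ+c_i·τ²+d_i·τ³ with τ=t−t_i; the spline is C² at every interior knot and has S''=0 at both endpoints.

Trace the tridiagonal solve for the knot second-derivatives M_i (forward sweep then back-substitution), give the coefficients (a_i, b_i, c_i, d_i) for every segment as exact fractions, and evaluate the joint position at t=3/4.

  seg 0: a=1 b=2491/458 c=0 d=-659/458
  seg 1: a=5 b=257/229 c=-1977/458 d=2295/1832
  seg 2: a=0 b=-509/458 c=2931/916 d=-2193/1832
  seg 3: a=1 b=-613/229 c=-912/229 d=838/229
  seg 4: a=-2 b=77/229 c=1602/229 d=-534/229
S(3/4) = 131087/29312

Δ: Δ0=4, Δ1=-5/2, Δ2=1/2, Δ3=-3, Δ4=5
row 1: diag=6, rhs=-39; c'=1/3, d'=-13/2
row 2: denom=8−2·1/3=22/3; d'=(18−2·-13/2)/(22/3)=93/22
row 3: denom=6−2·3/11=60/11; d'=(-21−2·93/22)/(60/11)=-27/5
row 4: denom=4−1·11/60=229/60; d'=(48−1·-27/5)/(229/60)=3204/229
back: M4=3204/229
back: M3=-27/5−11/60·3204/229=-1824/229
back: M2=93/22−3/11·-1824/229=2931/458
back: M1=-13/2−1/3·2931/458=-1977/229
M: M0=0, M1=-1977/229, M2=2931/458, M3=-1824/229, M4=3204/229, M5=0
seg 0: a=1, c=M0/2=0, d=(M1−M0)/(6·1)=-659/458, b=Δ0−h0·(2M0+M1)/6=2491/458
seg 1: a=5, c=M1/2=-1977/458, d=(M2−M1)/(6·2)=2295/1832, b=Δ1−h1·(2M1+M2)/6=257/229
seg 2: a=0, c=M2/2=2931/916, d=(M3−M2)/(6·2)=-2193/1832, b=Δ2−h2·(2M2+M3)/6=-509/458
seg 3: a=1, c=M3/2=-912/229, d=(M4−M3)/(6·1)=838/229, b=Δ3−h3·(2M3+M4)/6=-613/229
seg 4: a=-2, c=M4/2=1602/229, d=(M5−M4)/(6·1)=-534/229, b=Δ4−h4·(2M4+M5)/6=77/229
t_q=3/4 → seg 0, τ=3/4; S=1+2491/458·τ+0·τ²+-659/458·τ³=131087/29312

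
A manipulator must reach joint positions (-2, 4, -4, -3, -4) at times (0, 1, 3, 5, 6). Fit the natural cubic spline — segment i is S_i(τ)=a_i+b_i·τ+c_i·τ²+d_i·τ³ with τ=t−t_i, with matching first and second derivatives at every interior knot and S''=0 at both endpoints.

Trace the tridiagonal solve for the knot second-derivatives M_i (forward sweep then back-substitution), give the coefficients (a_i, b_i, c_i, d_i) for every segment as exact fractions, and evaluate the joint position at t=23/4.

  seg 0: a=-2 b=97/12 c=0 d=-25/12
  seg 1: a=4 b=11/6 c=-25/4 d=5/3
  seg 2: a=-4 b=-19/6 c=15/4 d=-23/24
  seg 3: a=-3 b=1/3 c=-2 d=2/3
S(23/4) = -115/32

Δ: Δ0=6, Δ1=-4, Δ2=1/2, Δ3=-1
row 1: diag=6, rhs=-60; c'=1/3, d'=-10
row 2: denom=8−2·1/3=22/3; d'=(27−2·-10)/(22/3)=141/22
row 3: denom=6−2·3/11=60/11; d'=(-9−2·141/22)/(60/11)=-4
back: M3=-4
back: M2=141/22−3/11·-4=15/2
back: M1=-10−1/3·15/2=-25/2
M: M0=0, M1=-25/2, M2=15/2, M3=-4, M4=0
seg 0: a=-2, c=M0/2=0, d=(M1−M0)/(6·1)=-25/12, b=Δ0−h0·(2M0+M1)/6=97/12
seg 1: a=4, c=M1/2=-25/4, d=(M2−M1)/(6·2)=5/3, b=Δ1−h1·(2M1+M2)/6=11/6
seg 2: a=-4, c=M2/2=15/4, d=(M3−M2)/(6·2)=-23/24, b=Δ2−h2·(2M2+M3)/6=-19/6
seg 3: a=-3, c=M3/2=-2, d=(M4−M3)/(6·1)=2/3, b=Δ3−h3·(2M3+M4)/6=1/3
t_q=23/4 → seg 3, τ=3/4; S=-3+1/3·τ+-2·τ²+2/3·τ³=-115/32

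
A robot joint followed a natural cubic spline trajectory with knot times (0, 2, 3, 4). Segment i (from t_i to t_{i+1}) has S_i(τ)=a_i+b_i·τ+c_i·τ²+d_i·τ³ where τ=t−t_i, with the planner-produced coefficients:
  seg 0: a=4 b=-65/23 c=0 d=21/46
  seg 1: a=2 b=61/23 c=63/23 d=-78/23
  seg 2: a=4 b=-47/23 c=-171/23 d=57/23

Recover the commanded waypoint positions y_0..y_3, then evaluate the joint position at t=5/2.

y_0 = S_0(0) = a_0 = 4
y_1 = S_1(0) = a_1 = 2
y_2 = S_2(0) = a_2 = 4
y_3 = S_2(1) = -3
t_q=5/2 is in segment 1 (τ=1/2); S_1(τ)=165/46

y_0=4 y_1=2 y_2=4 y_3=-3
S(5/2) = 165/46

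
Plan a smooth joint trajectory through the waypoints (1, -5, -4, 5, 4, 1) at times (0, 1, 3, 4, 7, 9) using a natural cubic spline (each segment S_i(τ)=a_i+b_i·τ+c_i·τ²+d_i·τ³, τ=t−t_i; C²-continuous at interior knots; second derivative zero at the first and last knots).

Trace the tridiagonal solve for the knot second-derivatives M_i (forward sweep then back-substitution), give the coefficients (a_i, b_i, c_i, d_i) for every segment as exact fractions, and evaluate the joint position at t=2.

  seg 0: a=1 b=-10942/1659 c=0 d=988/1659
  seg 1: a=-5 b=-7978/1659 c=988/553 d=5759/13272
  seg 2: a=-4 b=25033/3318 c=9711/2212 d=-19475/6636
  seg 3: a=5 b=49907/6636 c=-2441/553 d=3973/6636
  seg 4: a=4 b=-9287/3318 c=2155/2212 d=-2155/13272
S(2) = -33571/4424

Δ: Δ0=-6, Δ1=1/2, Δ2=9, Δ3=-1/3, Δ4=-3/2
row 1: diag=6, rhs=39; c'=1/3, d'=13/2
row 2: denom=6−2·1/3=16/3; d'=(51−2·13/2)/(16/3)=57/8
row 3: denom=8−1·3/16=125/16; d'=(-56−1·57/8)/(125/16)=-202/25
row 4: denom=10−3·48/125=1106/125; d'=(-7−3·-202/25)/(1106/125)=2155/1106
back: M4=2155/1106
back: M3=-202/25−48/125·2155/1106=-4882/553
back: M2=57/8−3/16·-4882/553=9711/1106
back: M1=13/2−1/3·9711/1106=1976/553
M: M0=0, M1=1976/553, M2=9711/1106, M3=-4882/553, M4=2155/1106, M5=0
seg 0: a=1, c=M0/2=0, d=(M1−M0)/(6·1)=988/1659, b=Δ0−h0·(2M0+M1)/6=-10942/1659
seg 1: a=-5, c=M1/2=988/553, d=(M2−M1)/(6·2)=5759/13272, b=Δ1−h1·(2M1+M2)/6=-7978/1659
seg 2: a=-4, c=M2/2=9711/2212, d=(M3−M2)/(6·1)=-19475/6636, b=Δ2−h2·(2M2+M3)/6=25033/3318
seg 3: a=5, c=M3/2=-2441/553, d=(M4−M3)/(6·3)=3973/6636, b=Δ3−h3·(2M3+M4)/6=49907/6636
seg 4: a=4, c=M4/2=2155/2212, d=(M5−M4)/(6·2)=-2155/13272, b=Δ4−h4·(2M4+M5)/6=-9287/3318
t_q=2 → seg 1, τ=1; S=-5+-7978/1659·τ+988/553·τ²+5759/13272·τ³=-33571/4424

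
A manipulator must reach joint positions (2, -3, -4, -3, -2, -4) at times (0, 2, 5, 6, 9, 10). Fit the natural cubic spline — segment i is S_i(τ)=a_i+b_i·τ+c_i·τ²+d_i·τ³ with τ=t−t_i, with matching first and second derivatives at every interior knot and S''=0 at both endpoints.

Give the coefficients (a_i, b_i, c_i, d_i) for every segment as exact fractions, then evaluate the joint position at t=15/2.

Δ: Δ0=-5/2, Δ1=-1/3, Δ2=1, Δ3=1/3, Δ4=-2
row 1: diag=10, rhs=13; c'=3/10, d'=13/10
row 2: denom=8−3·3/10=71/10; d'=(8−3·13/10)/(71/10)=41/71
row 3: denom=8−1·10/71=558/71; d'=(-4−1·41/71)/(558/71)=-325/558
row 4: denom=8−3·71/186=425/62; d'=(-14−3·-325/558)/(425/62)=-2279/1275
back: M4=-2279/1275
back: M3=-325/558−71/186·-2279/1275=382/3825
back: M2=41/71−10/71·382/3825=431/765
back: M1=13/10−3/10·431/765=1442/1275
M: M0=0, M1=1442/1275, M2=431/765, M3=382/3825, M4=-2279/1275, M5=0
seg 0: a=2, c=M0/2=0, d=(M1−M0)/(6·2)=721/7650, b=Δ0−h0·(2M0+M1)/6=-22009/7650
seg 1: a=-3, c=M1/2=721/1275, d=(M2−M1)/(6·3)=-2171/68850, b=Δ1−h1·(2M1+M2)/6=-13357/7650
seg 2: a=-4, c=M2/2=431/1530, d=(M3−M2)/(6·1)=-197/2550, b=Δ2−h2·(2M2+M3)/6=179/225
seg 3: a=-3, c=M3/2=191/3825, d=(M4−M3)/(6·3)=-7219/68850, b=Δ3−h3·(2M3+M4)/6=8623/7650
seg 4: a=-2, c=M4/2=-2279/2550, d=(M5−M4)/(6·1)=2279/7650, b=Δ4−h4·(2M4+M5)/6=-5371/3825
t_q=15/2 → seg 3, τ=3/2; S=-3+8623/7650·τ+191/3825·τ²+-7219/68850·τ³=-2109/1360

  seg 0: a=2 b=-22009/7650 c=0 d=721/7650
  seg 1: a=-3 b=-13357/7650 c=721/1275 d=-2171/68850
  seg 2: a=-4 b=179/225 c=431/1530 d=-197/2550
  seg 3: a=-3 b=8623/7650 c=191/3825 d=-7219/68850
  seg 4: a=-2 b=-5371/3825 c=-2279/2550 d=2279/7650
S(15/2) = -2109/1360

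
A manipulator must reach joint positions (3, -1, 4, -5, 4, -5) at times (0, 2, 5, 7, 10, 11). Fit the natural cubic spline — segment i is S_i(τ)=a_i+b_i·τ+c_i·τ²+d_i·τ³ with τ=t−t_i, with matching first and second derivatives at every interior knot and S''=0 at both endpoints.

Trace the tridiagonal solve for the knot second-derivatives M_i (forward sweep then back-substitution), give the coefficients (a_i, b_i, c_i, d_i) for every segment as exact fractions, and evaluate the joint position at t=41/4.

Δ: Δ0=-2, Δ1=5/3, Δ2=-9/2, Δ3=3, Δ4=-9
row 1: diag=10, rhs=22; c'=3/10, d'=11/5
row 2: denom=10−3·3/10=91/10; d'=(-37−3·11/5)/(91/10)=-436/91
row 3: denom=10−2·20/91=870/91; d'=(45−2·-436/91)/(870/91)=4967/870
row 4: denom=8−3·91/290=2047/290; d'=(-72−3·4967/870)/(2047/290)=-25847/2047
back: M4=-25847/2047
back: M3=4967/870−91/290·-25847/2047=59392/6141
back: M2=-436/91−20/91·59392/6141=-42476/6141
back: M1=11/5−3/10·-42476/6141=8751/2047
M: M0=0, M1=8751/2047, M2=-42476/6141, M3=59392/6141, M4=-25847/2047, M5=0
seg 0: a=3, c=M0/2=0, d=(M1−M0)/(6·2)=2917/8188, b=Δ0−h0·(2M0+M1)/6=-7011/2047
seg 1: a=-1, c=M1/2=8751/4094, d=(M2−M1)/(6·3)=-68729/110538, b=Δ1−h1·(2M1+M2)/6=1740/2047
seg 2: a=4, c=M2/2=-21238/6141, d=(M3−M2)/(6·2)=8489/6141, b=Δ2−h2·(2M2+M3)/6=-12743/4094
seg 3: a=-5, c=M3/2=29696/6141, d=(M4−M3)/(6·3)=-136933/110538, b=Δ3−h3·(2M3+M4)/6=-4397/12282
seg 4: a=4, c=M4/2=-25847/4094, d=(M5−M4)/(6·1)=25847/12282, b=Δ4−h4·(2M4+M5)/6=-29422/6141
t_q=41/4 → seg 4, τ=1/4; S=4+-29422/6141·τ+-25847/4094·τ²+25847/12282·τ³=639457/262016

  seg 0: a=3 b=-7011/2047 c=0 d=2917/8188
  seg 1: a=-1 b=1740/2047 c=8751/4094 d=-68729/110538
  seg 2: a=4 b=-12743/4094 c=-21238/6141 d=8489/6141
  seg 3: a=-5 b=-4397/12282 c=29696/6141 d=-136933/110538
  seg 4: a=4 b=-29422/6141 c=-25847/4094 d=25847/12282
S(41/4) = 639457/262016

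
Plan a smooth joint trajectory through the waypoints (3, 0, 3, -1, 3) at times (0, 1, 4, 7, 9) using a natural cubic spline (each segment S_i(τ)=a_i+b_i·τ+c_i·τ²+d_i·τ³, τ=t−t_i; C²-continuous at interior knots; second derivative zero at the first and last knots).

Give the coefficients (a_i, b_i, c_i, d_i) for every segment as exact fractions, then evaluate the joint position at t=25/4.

  seg 0: a=3 b=-1469/399 c=0 d=272/399
  seg 1: a=0 b=-653/399 c=272/133 d=-1396/3591
  seg 2: a=3 b=55/399 c=-580/399 d=1153/3591
  seg 3: a=-1 b=34/399 c=191/133 d=-191/798
S(25/4) = -3333/8512

Δ: Δ0=-3, Δ1=1, Δ2=-4/3, Δ3=2
row 1: diag=8, rhs=24; c'=3/8, d'=3
row 2: denom=12−3·3/8=87/8; d'=(-14−3·3)/(87/8)=-184/87
row 3: denom=10−3·8/29=266/29; d'=(20−3·-184/87)/(266/29)=382/133
back: M3=382/133
back: M2=-184/87−8/29·382/133=-1160/399
back: M1=3−3/8·-1160/399=544/133
M: M0=0, M1=544/133, M2=-1160/399, M3=382/133, M4=0
seg 0: a=3, c=M0/2=0, d=(M1−M0)/(6·1)=272/399, b=Δ0−h0·(2M0+M1)/6=-1469/399
seg 1: a=0, c=M1/2=272/133, d=(M2−M1)/(6·3)=-1396/3591, b=Δ1−h1·(2M1+M2)/6=-653/399
seg 2: a=3, c=M2/2=-580/399, d=(M3−M2)/(6·3)=1153/3591, b=Δ2−h2·(2M2+M3)/6=55/399
seg 3: a=-1, c=M3/2=191/133, d=(M4−M3)/(6·2)=-191/798, b=Δ3−h3·(2M3+M4)/6=34/399
t_q=25/4 → seg 2, τ=9/4; S=3+55/399·τ+-580/399·τ²+1153/3591·τ³=-3333/8512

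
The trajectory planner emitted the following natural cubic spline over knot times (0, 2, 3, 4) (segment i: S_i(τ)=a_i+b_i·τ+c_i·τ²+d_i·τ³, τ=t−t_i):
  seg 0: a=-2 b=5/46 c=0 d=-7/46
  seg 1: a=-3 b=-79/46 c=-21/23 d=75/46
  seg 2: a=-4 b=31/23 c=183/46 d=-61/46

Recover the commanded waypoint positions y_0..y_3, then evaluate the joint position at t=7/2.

y_0=-2 y_1=-3 y_2=-4 y_3=0
S(7/2) = -919/368

y_0 = S_0(0) = a_0 = -2
y_1 = S_1(0) = a_1 = -3
y_2 = S_2(0) = a_2 = -4
y_3 = S_2(1) = 0
t_q=7/2 is in segment 2 (τ=1/2); S_2(τ)=-919/368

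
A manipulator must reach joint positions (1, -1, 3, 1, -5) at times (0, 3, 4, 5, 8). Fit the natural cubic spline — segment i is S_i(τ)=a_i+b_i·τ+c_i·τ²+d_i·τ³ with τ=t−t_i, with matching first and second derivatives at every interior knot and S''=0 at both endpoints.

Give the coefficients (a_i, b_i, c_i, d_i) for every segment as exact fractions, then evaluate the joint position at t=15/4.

Δ: Δ0=-2/3, Δ1=4, Δ2=-2, Δ3=-2
row 1: diag=8, rhs=28; c'=1/8, d'=7/2
row 2: denom=4−1·1/8=31/8; d'=(-36−1·7/2)/(31/8)=-316/31
row 3: denom=8−1·8/31=240/31; d'=(0−1·-316/31)/(240/31)=79/60
back: M3=79/60
back: M2=-316/31−8/31·79/60=-158/15
back: M1=7/2−1/8·-158/15=289/60
M: M0=0, M1=289/60, M2=-158/15, M3=79/60, M4=0
seg 0: a=1, c=M0/2=0, d=(M1−M0)/(6·3)=289/1080, b=Δ0−h0·(2M0+M1)/6=-123/40
seg 1: a=-1, c=M1/2=289/120, d=(M2−M1)/(6·1)=-307/120, b=Δ1−h1·(2M1+M2)/6=83/20
seg 2: a=3, c=M2/2=-79/15, d=(M3−M2)/(6·1)=79/40, b=Δ2−h2·(2M2+M3)/6=31/24
seg 3: a=1, c=M3/2=79/120, d=(M4−M3)/(6·3)=-79/1080, b=Δ3−h3·(2M3+M4)/6=-199/60
t_q=15/4 → seg 1, τ=3/4; S=-1+83/20·τ+289/120·τ²+-307/120·τ³=6113/2560

  seg 0: a=1 b=-123/40 c=0 d=289/1080
  seg 1: a=-1 b=83/20 c=289/120 d=-307/120
  seg 2: a=3 b=31/24 c=-79/15 d=79/40
  seg 3: a=1 b=-199/60 c=79/120 d=-79/1080
S(15/4) = 6113/2560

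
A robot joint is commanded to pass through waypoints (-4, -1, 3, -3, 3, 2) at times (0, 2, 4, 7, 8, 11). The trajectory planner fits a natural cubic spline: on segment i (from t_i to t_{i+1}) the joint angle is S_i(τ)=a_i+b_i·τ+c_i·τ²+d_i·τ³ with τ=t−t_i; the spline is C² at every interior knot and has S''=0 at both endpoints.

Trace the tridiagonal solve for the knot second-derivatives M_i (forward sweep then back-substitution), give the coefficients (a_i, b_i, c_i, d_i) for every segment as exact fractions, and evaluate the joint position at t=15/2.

  seg 0: a=-4 b=977/1053 c=0 d=1205/8424
  seg 1: a=-1 b=5569/2106 c=1205/1404 d=-1243/2106
  seg 2: a=3 b=-2117/2106 c=-3767/1404 d=29713/37908
  seg 3: a=-3 b=17099/4212 c=4603/1053 d=-3413/1404
  seg 4: a=3 b=11603/2106 c=-12305/4212 d=12305/37908
S(15/2) = -6107/33696

Δ: Δ0=3/2, Δ1=2, Δ2=-2, Δ3=6, Δ4=-1/3
row 1: diag=8, rhs=3; c'=1/4, d'=3/8
row 2: denom=10−2·1/4=19/2; d'=(-24−2·3/8)/(19/2)=-99/38
row 3: denom=8−3·6/19=134/19; d'=(48−3·-99/38)/(134/19)=2121/268
row 4: denom=8−1·19/134=1053/134; d'=(-38−1·2121/268)/(1053/134)=-12305/2106
back: M4=-12305/2106
back: M3=2121/268−19/134·-12305/2106=9206/1053
back: M2=-99/38−6/19·9206/1053=-3767/702
back: M1=3/8−1/4·-3767/702=1205/702
M: M0=0, M1=1205/702, M2=-3767/702, M3=9206/1053, M4=-12305/2106, M5=0
seg 0: a=-4, c=M0/2=0, d=(M1−M0)/(6·2)=1205/8424, b=Δ0−h0·(2M0+M1)/6=977/1053
seg 1: a=-1, c=M1/2=1205/1404, d=(M2−M1)/(6·2)=-1243/2106, b=Δ1−h1·(2M1+M2)/6=5569/2106
seg 2: a=3, c=M2/2=-3767/1404, d=(M3−M2)/(6·3)=29713/37908, b=Δ2−h2·(2M2+M3)/6=-2117/2106
seg 3: a=-3, c=M3/2=4603/1053, d=(M4−M3)/(6·1)=-3413/1404, b=Δ3−h3·(2M3+M4)/6=17099/4212
seg 4: a=3, c=M4/2=-12305/4212, d=(M5−M4)/(6·3)=12305/37908, b=Δ4−h4·(2M4+M5)/6=11603/2106
t_q=15/2 → seg 3, τ=1/2; S=-3+17099/4212·τ+4603/1053·τ²+-3413/1404·τ³=-6107/33696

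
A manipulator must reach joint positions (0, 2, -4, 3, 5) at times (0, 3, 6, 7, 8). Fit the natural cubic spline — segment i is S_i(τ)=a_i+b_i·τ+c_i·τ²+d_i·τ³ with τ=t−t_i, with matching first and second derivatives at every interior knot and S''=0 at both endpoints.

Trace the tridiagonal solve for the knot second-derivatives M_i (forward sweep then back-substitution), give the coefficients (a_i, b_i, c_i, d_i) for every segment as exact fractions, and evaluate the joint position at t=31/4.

  seg 0: a=0 b=841/336 c=0 d=-617/3024
  seg 1: a=2 b=-505/168 c=-617/336 d=2189/3024
  seg 2: a=-4 b=265/48 c=131/28 d=-1075/336
  seg 3: a=3 b=887/168 c=-551/112 d=551/336
S(31/4) = 35011/7168

Δ: Δ0=2/3, Δ1=-2, Δ2=7, Δ3=2
row 1: diag=12, rhs=-16; c'=1/4, d'=-4/3
row 2: denom=8−3·1/4=29/4; d'=(54−3·-4/3)/(29/4)=8
row 3: denom=4−1·4/29=112/29; d'=(-30−1·8)/(112/29)=-551/56
back: M3=-551/56
back: M2=8−4/29·-551/56=131/14
back: M1=-4/3−1/4·131/14=-617/168
M: M0=0, M1=-617/168, M2=131/14, M3=-551/56, M4=0
seg 0: a=0, c=M0/2=0, d=(M1−M0)/(6·3)=-617/3024, b=Δ0−h0·(2M0+M1)/6=841/336
seg 1: a=2, c=M1/2=-617/336, d=(M2−M1)/(6·3)=2189/3024, b=Δ1−h1·(2M1+M2)/6=-505/168
seg 2: a=-4, c=M2/2=131/28, d=(M3−M2)/(6·1)=-1075/336, b=Δ2−h2·(2M2+M3)/6=265/48
seg 3: a=3, c=M3/2=-551/112, d=(M4−M3)/(6·1)=551/336, b=Δ3−h3·(2M3+M4)/6=887/168
t_q=31/4 → seg 3, τ=3/4; S=3+887/168·τ+-551/112·τ²+551/336·τ³=35011/7168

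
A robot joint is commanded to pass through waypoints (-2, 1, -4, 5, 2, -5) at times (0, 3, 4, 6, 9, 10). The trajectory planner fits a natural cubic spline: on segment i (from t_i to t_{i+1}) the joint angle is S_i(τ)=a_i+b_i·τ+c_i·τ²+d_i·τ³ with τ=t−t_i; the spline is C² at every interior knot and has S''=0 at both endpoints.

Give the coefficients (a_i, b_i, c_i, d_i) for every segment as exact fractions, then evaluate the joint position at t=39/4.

Δ: Δ0=1, Δ1=-5, Δ2=9/2, Δ3=-1, Δ4=-7
row 1: diag=8, rhs=-36; c'=1/8, d'=-9/2
row 2: denom=6−1·1/8=47/8; d'=(57−1·-9/2)/(47/8)=492/47
row 3: denom=10−2·16/47=438/47; d'=(-33−2·492/47)/(438/47)=-845/146
row 4: denom=8−3·47/146=1027/146; d'=(-36−3·-845/146)/(1027/146)=-2721/1027
back: M4=-2721/1027
back: M3=-845/146−47/146·-2721/1027=-5068/1027
back: M2=492/47−16/47·-5068/1027=12476/1027
back: M1=-9/2−1/8·12476/1027=-6181/1027
M: M0=0, M1=-6181/1027, M2=12476/1027, M3=-5068/1027, M4=-2721/1027, M5=0
seg 0: a=-2, c=M0/2=0, d=(M1−M0)/(6·3)=-6181/18486, b=Δ0−h0·(2M0+M1)/6=8235/2054
seg 1: a=1, c=M1/2=-6181/2054, d=(M2−M1)/(6·1)=6219/2054, b=Δ1−h1·(2M1+M2)/6=-5154/1027
seg 2: a=-4, c=M2/2=6238/1027, d=(M3−M2)/(6·2)=-1462/1027, b=Δ2−h2·(2M2+M3)/6=-4013/2054
seg 3: a=5, c=M3/2=-2534/1027, d=(M4−M3)/(6·3)=2347/18486, b=Δ3−h3·(2M3+M4)/6=831/158
seg 4: a=2, c=M4/2=-2721/2054, d=(M5−M4)/(6·1)=907/2054, b=Δ4−h4·(2M4+M5)/6=-6282/1027
t_q=39/4 → seg 4, τ=3/4; S=2+-6282/1027·τ+-2721/2054·τ²+907/2054·τ³=-413627/131456

  seg 0: a=-2 b=8235/2054 c=0 d=-6181/18486
  seg 1: a=1 b=-5154/1027 c=-6181/2054 d=6219/2054
  seg 2: a=-4 b=-4013/2054 c=6238/1027 d=-1462/1027
  seg 3: a=5 b=831/158 c=-2534/1027 d=2347/18486
  seg 4: a=2 b=-6282/1027 c=-2721/2054 d=907/2054
S(39/4) = -413627/131456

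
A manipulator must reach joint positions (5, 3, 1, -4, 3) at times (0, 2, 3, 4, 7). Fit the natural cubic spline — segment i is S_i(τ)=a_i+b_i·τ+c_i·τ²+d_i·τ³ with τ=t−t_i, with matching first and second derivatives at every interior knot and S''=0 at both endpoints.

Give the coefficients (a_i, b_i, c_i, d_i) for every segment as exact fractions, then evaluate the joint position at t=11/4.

Δ: Δ0=-1, Δ1=-2, Δ2=-5, Δ3=7/3
row 1: diag=6, rhs=-6; c'=1/6, d'=-1
row 2: denom=4−1·1/6=23/6; d'=(-18−1·-1)/(23/6)=-102/23
row 3: denom=8−1·6/23=178/23; d'=(44−1·-102/23)/(178/23)=557/89
back: M3=557/89
back: M2=-102/23−6/23·557/89=-540/89
back: M1=-1−1/6·-540/89=1/89
M: M0=0, M1=1/89, M2=-540/89, M3=557/89, M4=0
seg 0: a=5, c=M0/2=0, d=(M1−M0)/(6·2)=1/1068, b=Δ0−h0·(2M0+M1)/6=-268/267
seg 1: a=3, c=M1/2=1/178, d=(M2−M1)/(6·1)=-541/534, b=Δ1−h1·(2M1+M2)/6=-265/267
seg 2: a=1, c=M2/2=-270/89, d=(M3−M2)/(6·1)=1097/534, b=Δ2−h2·(2M2+M3)/6=-2147/534
seg 3: a=-4, c=M3/2=557/178, d=(M4−M3)/(6·3)=-557/1602, b=Δ3−h3·(2M3+M4)/6=-1048/267
t_q=11/4 → seg 1, τ=3/4; S=3+-265/267·τ+1/178·τ²+-541/534·τ³=20863/11392

  seg 0: a=5 b=-268/267 c=0 d=1/1068
  seg 1: a=3 b=-265/267 c=1/178 d=-541/534
  seg 2: a=1 b=-2147/534 c=-270/89 d=1097/534
  seg 3: a=-4 b=-1048/267 c=557/178 d=-557/1602
S(11/4) = 20863/11392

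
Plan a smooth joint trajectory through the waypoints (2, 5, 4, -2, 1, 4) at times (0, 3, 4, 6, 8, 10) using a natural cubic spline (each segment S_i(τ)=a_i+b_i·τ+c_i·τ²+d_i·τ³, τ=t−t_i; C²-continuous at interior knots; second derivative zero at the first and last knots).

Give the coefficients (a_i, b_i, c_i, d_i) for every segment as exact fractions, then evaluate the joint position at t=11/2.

  seg 0: a=2 b=989/641 c=0 d=-116/1923
  seg 1: a=5 b=-55/641 c=-348/641 d=-238/641
  seg 2: a=4 b=-1465/641 c=-1062/641 d=833/1282
  seg 3: a=-2 b=-715/641 c=1437/641 d=-2395/5128
  seg 4: a=1 b=2881/1282 c=-1437/2564 d=479/5128
S(11/2) = -9877/10256

Δ: Δ0=1, Δ1=-1, Δ2=-3, Δ3=3/2, Δ4=3/2
row 1: diag=8, rhs=-12; c'=1/8, d'=-3/2
row 2: denom=6−1·1/8=47/8; d'=(-12−1·-3/2)/(47/8)=-84/47
row 3: denom=8−2·16/47=344/47; d'=(27−2·-84/47)/(344/47)=1437/344
row 4: denom=8−2·47/172=641/86; d'=(0−2·1437/344)/(641/86)=-1437/1282
back: M4=-1437/1282
back: M3=1437/344−47/172·-1437/1282=2874/641
back: M2=-84/47−16/47·2874/641=-2124/641
back: M1=-3/2−1/8·-2124/641=-696/641
M: M0=0, M1=-696/641, M2=-2124/641, M3=2874/641, M4=-1437/1282, M5=0
seg 0: a=2, c=M0/2=0, d=(M1−M0)/(6·3)=-116/1923, b=Δ0−h0·(2M0+M1)/6=989/641
seg 1: a=5, c=M1/2=-348/641, d=(M2−M1)/(6·1)=-238/641, b=Δ1−h1·(2M1+M2)/6=-55/641
seg 2: a=4, c=M2/2=-1062/641, d=(M3−M2)/(6·2)=833/1282, b=Δ2−h2·(2M2+M3)/6=-1465/641
seg 3: a=-2, c=M3/2=1437/641, d=(M4−M3)/(6·2)=-2395/5128, b=Δ3−h3·(2M3+M4)/6=-715/641
seg 4: a=1, c=M4/2=-1437/2564, d=(M5−M4)/(6·2)=479/5128, b=Δ4−h4·(2M4+M5)/6=2881/1282
t_q=11/2 → seg 2, τ=3/2; S=4+-1465/641·τ+-1062/641·τ²+833/1282·τ³=-9877/10256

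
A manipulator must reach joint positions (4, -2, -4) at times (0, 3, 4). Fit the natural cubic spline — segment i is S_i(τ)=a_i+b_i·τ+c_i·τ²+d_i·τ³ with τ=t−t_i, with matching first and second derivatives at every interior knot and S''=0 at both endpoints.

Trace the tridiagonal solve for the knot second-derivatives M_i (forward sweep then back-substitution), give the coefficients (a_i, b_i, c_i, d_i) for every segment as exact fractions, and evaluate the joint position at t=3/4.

Δ: Δ0=-2, Δ1=-2
row 1: diag=8, rhs=0; c'=1/8, d'=0
back: M1=0
M: M0=0, M1=0, M2=0
seg 0: a=4, c=M0/2=0, d=(M1−M0)/(6·3)=0, b=Δ0−h0·(2M0+M1)/6=-2
seg 1: a=-2, c=M1/2=0, d=(M2−M1)/(6·1)=0, b=Δ1−h1·(2M1+M2)/6=-2
t_q=3/4 → seg 0, τ=3/4; S=4+-2·τ+0·τ²+0·τ³=5/2

  seg 0: a=4 b=-2 c=0 d=0
  seg 1: a=-2 b=-2 c=0 d=0
S(3/4) = 5/2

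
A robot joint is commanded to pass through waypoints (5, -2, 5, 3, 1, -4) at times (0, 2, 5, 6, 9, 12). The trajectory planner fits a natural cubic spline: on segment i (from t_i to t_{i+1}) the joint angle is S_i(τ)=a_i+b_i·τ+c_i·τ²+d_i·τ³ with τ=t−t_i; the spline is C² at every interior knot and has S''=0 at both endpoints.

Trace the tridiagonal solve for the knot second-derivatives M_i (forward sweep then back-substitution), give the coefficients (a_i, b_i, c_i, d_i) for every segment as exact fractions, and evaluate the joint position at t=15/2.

  seg 0: a=5 b=-21037/4038 c=0 d=863/2019
  seg 1: a=-2 b=-325/4038 c=1726/673 d=-2369/4038
  seg 2: a=5 b=-1076/2019 c=-3655/1346 d=5041/4038
  seg 3: a=3 b=-8959/4038 c=693/673 d=-2069/12114
  seg 4: a=1 b=-1316/2019 c=-683/1346 d=683/12114
S(15/2) = 15209/10768

Δ: Δ0=-7/2, Δ1=7/3, Δ2=-2, Δ3=-2/3, Δ4=-5/3
row 1: diag=10, rhs=35; c'=3/10, d'=7/2
row 2: denom=8−3·3/10=71/10; d'=(-26−3·7/2)/(71/10)=-365/71
row 3: denom=8−1·10/71=558/71; d'=(8−1·-365/71)/(558/71)=311/186
row 4: denom=12−3·71/186=673/62; d'=(-6−3·311/186)/(673/62)=-683/673
back: M4=-683/673
back: M3=311/186−71/186·-683/673=1386/673
back: M2=-365/71−10/71·1386/673=-3655/673
back: M1=7/2−3/10·-3655/673=3452/673
M: M0=0, M1=3452/673, M2=-3655/673, M3=1386/673, M4=-683/673, M5=0
seg 0: a=5, c=M0/2=0, d=(M1−M0)/(6·2)=863/2019, b=Δ0−h0·(2M0+M1)/6=-21037/4038
seg 1: a=-2, c=M1/2=1726/673, d=(M2−M1)/(6·3)=-2369/4038, b=Δ1−h1·(2M1+M2)/6=-325/4038
seg 2: a=5, c=M2/2=-3655/1346, d=(M3−M2)/(6·1)=5041/4038, b=Δ2−h2·(2M2+M3)/6=-1076/2019
seg 3: a=3, c=M3/2=693/673, d=(M4−M3)/(6·3)=-2069/12114, b=Δ3−h3·(2M3+M4)/6=-8959/4038
seg 4: a=1, c=M4/2=-683/1346, d=(M5−M4)/(6·3)=683/12114, b=Δ4−h4·(2M4+M5)/6=-1316/2019
t_q=15/2 → seg 3, τ=3/2; S=3+-8959/4038·τ+693/673·τ²+-2069/12114·τ³=15209/10768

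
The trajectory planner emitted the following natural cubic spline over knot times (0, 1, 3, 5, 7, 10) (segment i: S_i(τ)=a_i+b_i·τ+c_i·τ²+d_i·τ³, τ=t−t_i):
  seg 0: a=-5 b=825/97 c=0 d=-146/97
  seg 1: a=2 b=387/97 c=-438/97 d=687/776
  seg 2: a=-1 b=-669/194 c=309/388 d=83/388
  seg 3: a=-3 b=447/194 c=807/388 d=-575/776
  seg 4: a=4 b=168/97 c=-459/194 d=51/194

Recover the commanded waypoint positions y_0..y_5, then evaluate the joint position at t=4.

y_0 = S_0(0) = a_0 = -5
y_1 = S_1(0) = a_1 = 2
y_2 = S_2(0) = a_2 = -1
y_3 = S_3(0) = a_3 = -3
y_4 = S_4(0) = a_4 = 4
y_5 = S_4(3) = -5
t_q=4 is in segment 2 (τ=1); S_2(τ)=-667/194

y_0=-5 y_1=2 y_2=-1 y_3=-3 y_4=4 y_5=-5
S(4) = -667/194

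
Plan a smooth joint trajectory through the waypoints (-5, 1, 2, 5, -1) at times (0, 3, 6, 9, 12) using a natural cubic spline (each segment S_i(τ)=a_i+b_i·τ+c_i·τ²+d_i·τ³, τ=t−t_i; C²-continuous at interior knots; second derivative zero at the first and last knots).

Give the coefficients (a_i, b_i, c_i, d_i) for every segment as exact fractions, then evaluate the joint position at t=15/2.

Δ: Δ0=2, Δ1=1/3, Δ2=1, Δ3=-2
row 1: diag=12, rhs=-10; c'=1/4, d'=-5/6
row 2: denom=12−3·1/4=45/4; d'=(4−3·-5/6)/(45/4)=26/45
row 3: denom=12−3·4/15=56/5; d'=(-18−3·26/45)/(56/5)=-37/21
back: M3=-37/21
back: M2=26/45−4/15·-37/21=22/21
back: M1=-5/6−1/4·22/21=-23/21
M: M0=0, M1=-23/21, M2=22/21, M3=-37/21, M4=0
seg 0: a=-5, c=M0/2=0, d=(M1−M0)/(6·3)=-23/378, b=Δ0−h0·(2M0+M1)/6=107/42
seg 1: a=1, c=M1/2=-23/42, d=(M2−M1)/(6·3)=5/42, b=Δ1−h1·(2M1+M2)/6=19/21
seg 2: a=2, c=M2/2=11/21, d=(M3−M2)/(6·3)=-59/378, b=Δ2−h2·(2M2+M3)/6=5/6
seg 3: a=5, c=M3/2=-37/42, d=(M4−M3)/(6·3)=37/378, b=Δ3−h3·(2M3+M4)/6=-5/21
t_q=15/2 → seg 2, τ=3/2; S=2+5/6·τ+11/21·τ²+-59/378·τ³=437/112

  seg 0: a=-5 b=107/42 c=0 d=-23/378
  seg 1: a=1 b=19/21 c=-23/42 d=5/42
  seg 2: a=2 b=5/6 c=11/21 d=-59/378
  seg 3: a=5 b=-5/21 c=-37/42 d=37/378
S(15/2) = 437/112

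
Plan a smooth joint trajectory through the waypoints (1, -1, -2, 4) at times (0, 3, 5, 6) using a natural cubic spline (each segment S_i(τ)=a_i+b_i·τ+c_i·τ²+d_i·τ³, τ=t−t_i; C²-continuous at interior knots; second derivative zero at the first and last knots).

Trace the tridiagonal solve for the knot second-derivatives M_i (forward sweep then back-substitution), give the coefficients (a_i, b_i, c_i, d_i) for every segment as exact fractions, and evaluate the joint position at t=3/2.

Δ: Δ0=-2/3, Δ1=-1/2, Δ2=6
row 1: diag=10, rhs=1; c'=1/5, d'=1/10
row 2: denom=6−2·1/5=28/5; d'=(39−2·1/10)/(28/5)=97/14
back: M2=97/14
back: M1=1/10−1/5·97/14=-9/7
M: M0=0, M1=-9/7, M2=97/14, M3=0
seg 0: a=1, c=M0/2=0, d=(M1−M0)/(6·3)=-1/14, b=Δ0−h0·(2M0+M1)/6=-1/42
seg 1: a=-1, c=M1/2=-9/14, d=(M2−M1)/(6·2)=115/168, b=Δ1−h1·(2M1+M2)/6=-41/21
seg 2: a=-2, c=M2/2=97/28, d=(M3−M2)/(6·1)=-97/84, b=Δ2−h2·(2M2+M3)/6=155/42
t_q=3/2 → seg 0, τ=3/2; S=1+-1/42·τ+0·τ²+-1/14·τ³=81/112

  seg 0: a=1 b=-1/42 c=0 d=-1/14
  seg 1: a=-1 b=-41/21 c=-9/14 d=115/168
  seg 2: a=-2 b=155/42 c=97/28 d=-97/84
S(3/2) = 81/112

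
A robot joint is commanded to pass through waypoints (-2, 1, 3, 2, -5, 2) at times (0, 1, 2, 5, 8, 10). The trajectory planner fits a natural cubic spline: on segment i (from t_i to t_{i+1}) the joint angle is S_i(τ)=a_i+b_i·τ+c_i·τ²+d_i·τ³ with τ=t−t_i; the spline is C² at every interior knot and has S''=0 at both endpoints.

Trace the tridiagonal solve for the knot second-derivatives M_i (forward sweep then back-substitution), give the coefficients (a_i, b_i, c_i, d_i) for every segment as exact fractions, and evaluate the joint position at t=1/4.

  seg 0: a=-2 b=19789/6162 c=0 d=-1303/6162
  seg 1: a=1 b=7940/3081 c=-1303/2054 d=353/6162
  seg 2: a=3 b=9121/6162 c=-475/1027 d=-875/18486
  seg 3: a=2 b=-7927/3081 c=-1825/2054 d=51/158
  seg 4: a=-5 b=4999/6162 c=2071/1027 d=-2071/6162
S(1/4) = -157805/131456

Δ: Δ0=3, Δ1=2, Δ2=-1/3, Δ3=-7/3, Δ4=7/2
row 1: diag=4, rhs=-6; c'=1/4, d'=-3/2
row 2: denom=8−1·1/4=31/4; d'=(-14−1·-3/2)/(31/4)=-50/31
row 3: denom=12−3·12/31=336/31; d'=(-12−3·-50/31)/(336/31)=-37/56
row 4: denom=10−3·31/112=1027/112; d'=(35−3·-37/56)/(1027/112)=4142/1027
back: M4=4142/1027
back: M3=-37/56−31/112·4142/1027=-1825/1027
back: M2=-50/31−12/31·-1825/1027=-950/1027
back: M1=-3/2−1/4·-950/1027=-1303/1027
M: M0=0, M1=-1303/1027, M2=-950/1027, M3=-1825/1027, M4=4142/1027, M5=0
seg 0: a=-2, c=M0/2=0, d=(M1−M0)/(6·1)=-1303/6162, b=Δ0−h0·(2M0+M1)/6=19789/6162
seg 1: a=1, c=M1/2=-1303/2054, d=(M2−M1)/(6·1)=353/6162, b=Δ1−h1·(2M1+M2)/6=7940/3081
seg 2: a=3, c=M2/2=-475/1027, d=(M3−M2)/(6·3)=-875/18486, b=Δ2−h2·(2M2+M3)/6=9121/6162
seg 3: a=2, c=M3/2=-1825/2054, d=(M4−M3)/(6·3)=51/158, b=Δ3−h3·(2M3+M4)/6=-7927/3081
seg 4: a=-5, c=M4/2=2071/1027, d=(M5−M4)/(6·2)=-2071/6162, b=Δ4−h4·(2M4+M5)/6=4999/6162
t_q=1/4 → seg 0, τ=1/4; S=-2+19789/6162·τ+0·τ²+-1303/6162·τ³=-157805/131456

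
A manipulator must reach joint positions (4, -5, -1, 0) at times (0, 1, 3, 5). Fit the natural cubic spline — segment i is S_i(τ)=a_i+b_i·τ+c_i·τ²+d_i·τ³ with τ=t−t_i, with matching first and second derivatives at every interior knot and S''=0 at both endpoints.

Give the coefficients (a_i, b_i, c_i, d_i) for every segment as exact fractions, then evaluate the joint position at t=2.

  seg 0: a=4 b=-487/44 c=0 d=91/44
  seg 1: a=-5 b=-107/22 c=273/44 d=-61/44
  seg 2: a=-1 b=73/22 c=-93/44 d=31/88
S(2) = -111/22

Δ: Δ0=-9, Δ1=2, Δ2=1/2
row 1: diag=6, rhs=66; c'=1/3, d'=11
row 2: denom=8−2·1/3=22/3; d'=(-9−2·11)/(22/3)=-93/22
back: M2=-93/22
back: M1=11−1/3·-93/22=273/22
M: M0=0, M1=273/22, M2=-93/22, M3=0
seg 0: a=4, c=M0/2=0, d=(M1−M0)/(6·1)=91/44, b=Δ0−h0·(2M0+M1)/6=-487/44
seg 1: a=-5, c=M1/2=273/44, d=(M2−M1)/(6·2)=-61/44, b=Δ1−h1·(2M1+M2)/6=-107/22
seg 2: a=-1, c=M2/2=-93/44, d=(M3−M2)/(6·2)=31/88, b=Δ2−h2·(2M2+M3)/6=73/22
t_q=2 → seg 1, τ=1; S=-5+-107/22·τ+273/44·τ²+-61/44·τ³=-111/22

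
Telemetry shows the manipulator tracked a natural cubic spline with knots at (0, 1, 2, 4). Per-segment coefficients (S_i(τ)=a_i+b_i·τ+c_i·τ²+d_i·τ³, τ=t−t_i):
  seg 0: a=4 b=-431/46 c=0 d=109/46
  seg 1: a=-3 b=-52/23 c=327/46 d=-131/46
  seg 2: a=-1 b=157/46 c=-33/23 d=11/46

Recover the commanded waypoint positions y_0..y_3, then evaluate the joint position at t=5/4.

y_0 = S_0(0) = a_0 = 4
y_1 = S_1(0) = a_1 = -3
y_2 = S_2(0) = a_2 = -1
y_3 = S_2(2) = 2
t_q=5/4 is in segment 1 (τ=1/4); S_1(τ)=-9319/2944

y_0=4 y_1=-3 y_2=-1 y_3=2
S(5/4) = -9319/2944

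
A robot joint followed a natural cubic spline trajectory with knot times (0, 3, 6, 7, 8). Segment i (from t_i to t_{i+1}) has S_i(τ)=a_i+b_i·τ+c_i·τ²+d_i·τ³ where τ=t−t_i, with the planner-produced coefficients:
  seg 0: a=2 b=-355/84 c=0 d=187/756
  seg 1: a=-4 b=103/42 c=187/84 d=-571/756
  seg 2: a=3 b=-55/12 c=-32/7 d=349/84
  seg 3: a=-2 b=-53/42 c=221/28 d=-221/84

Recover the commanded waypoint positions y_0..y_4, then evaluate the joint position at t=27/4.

y_0 = S_0(0) = a_0 = 2
y_1 = S_1(0) = a_1 = -4
y_2 = S_2(0) = a_2 = 3
y_3 = S_3(0) = a_3 = -2
y_4 = S_3(1) = 2
t_q=27/4 is in segment 2 (τ=3/4); S_2(τ)=-2251/1792

y_0=2 y_1=-4 y_2=3 y_3=-2 y_4=2
S(27/4) = -2251/1792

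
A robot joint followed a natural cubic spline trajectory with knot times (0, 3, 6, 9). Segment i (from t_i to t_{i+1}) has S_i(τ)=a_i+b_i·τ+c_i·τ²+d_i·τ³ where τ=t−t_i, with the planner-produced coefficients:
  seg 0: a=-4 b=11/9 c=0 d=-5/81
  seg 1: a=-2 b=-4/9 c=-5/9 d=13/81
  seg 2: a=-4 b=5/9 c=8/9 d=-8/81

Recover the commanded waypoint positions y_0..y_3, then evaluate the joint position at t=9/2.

y_0 = S_0(0) = a_0 = -4
y_1 = S_1(0) = a_1 = -2
y_2 = S_2(0) = a_2 = -4
y_3 = S_2(3) = 3
t_q=9/2 is in segment 1 (τ=3/2); S_1(τ)=-27/8

y_0=-4 y_1=-2 y_2=-4 y_3=3
S(9/2) = -27/8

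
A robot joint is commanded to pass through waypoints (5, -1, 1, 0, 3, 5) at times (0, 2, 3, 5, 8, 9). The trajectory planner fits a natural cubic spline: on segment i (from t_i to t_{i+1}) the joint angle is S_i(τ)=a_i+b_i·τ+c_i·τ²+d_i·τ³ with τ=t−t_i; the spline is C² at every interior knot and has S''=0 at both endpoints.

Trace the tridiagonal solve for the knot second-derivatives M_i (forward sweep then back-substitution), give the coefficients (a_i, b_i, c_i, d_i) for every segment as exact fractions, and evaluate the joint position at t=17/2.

Δ: Δ0=-3, Δ1=2, Δ2=-1/2, Δ3=1, Δ4=2
row 1: diag=6, rhs=30; c'=1/6, d'=5
row 2: denom=6−1·1/6=35/6; d'=(-15−1·5)/(35/6)=-24/7
row 3: denom=10−2·12/35=326/35; d'=(9−2·-24/7)/(326/35)=555/326
row 4: denom=8−3·105/326=2293/326; d'=(6−3·555/326)/(2293/326)=291/2293
back: M4=291/2293
back: M3=555/326−105/326·291/2293=3810/2293
back: M2=-24/7−12/35·3810/2293=-9168/2293
back: M1=5−1/6·-9168/2293=12993/2293
M: M0=0, M1=12993/2293, M2=-9168/2293, M3=3810/2293, M4=291/2293, M5=0
seg 0: a=5, c=M0/2=0, d=(M1−M0)/(6·2)=4331/9172, b=Δ0−h0·(2M0+M1)/6=-11210/2293
seg 1: a=-1, c=M1/2=12993/4586, d=(M2−M1)/(6·1)=-7387/4586, b=Δ1−h1·(2M1+M2)/6=1783/2293
seg 2: a=1, c=M2/2=-4584/2293, d=(M3−M2)/(6·2)=2163/4586, b=Δ2−h2·(2M2+M3)/6=7391/4586
seg 3: a=0, c=M3/2=1905/2293, d=(M4−M3)/(6·3)=-391/4586, b=Δ3−h3·(2M3+M4)/6=-3325/4586
seg 4: a=3, c=M4/2=291/4586, d=(M5−M4)/(6·1)=-97/4586, b=Δ4−h4·(2M4+M5)/6=4489/2293
t_q=17/2 → seg 4, τ=1/2; S=3+4489/2293·τ+291/4586·τ²+-97/4586·τ³=146461/36688

  seg 0: a=5 b=-11210/2293 c=0 d=4331/9172
  seg 1: a=-1 b=1783/2293 c=12993/4586 d=-7387/4586
  seg 2: a=1 b=7391/4586 c=-4584/2293 d=2163/4586
  seg 3: a=0 b=-3325/4586 c=1905/2293 d=-391/4586
  seg 4: a=3 b=4489/2293 c=291/4586 d=-97/4586
S(17/2) = 146461/36688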